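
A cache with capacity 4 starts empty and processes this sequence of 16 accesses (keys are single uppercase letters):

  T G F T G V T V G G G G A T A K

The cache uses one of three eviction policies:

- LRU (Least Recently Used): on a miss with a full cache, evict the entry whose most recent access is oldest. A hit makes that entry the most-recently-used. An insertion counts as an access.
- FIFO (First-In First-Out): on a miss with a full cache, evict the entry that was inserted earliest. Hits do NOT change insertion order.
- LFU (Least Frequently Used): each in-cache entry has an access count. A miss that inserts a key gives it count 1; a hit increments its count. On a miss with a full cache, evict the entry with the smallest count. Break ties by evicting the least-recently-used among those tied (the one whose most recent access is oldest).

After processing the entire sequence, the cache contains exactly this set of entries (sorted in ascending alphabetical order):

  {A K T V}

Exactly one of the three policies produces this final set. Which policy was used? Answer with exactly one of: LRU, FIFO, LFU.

Simulating under each policy and comparing final sets:
  LRU: final set = {A G K T} -> differs
  FIFO: final set = {A K T V} -> MATCHES target
  LFU: final set = {A G K T} -> differs
Only FIFO produces the target set.

Answer: FIFO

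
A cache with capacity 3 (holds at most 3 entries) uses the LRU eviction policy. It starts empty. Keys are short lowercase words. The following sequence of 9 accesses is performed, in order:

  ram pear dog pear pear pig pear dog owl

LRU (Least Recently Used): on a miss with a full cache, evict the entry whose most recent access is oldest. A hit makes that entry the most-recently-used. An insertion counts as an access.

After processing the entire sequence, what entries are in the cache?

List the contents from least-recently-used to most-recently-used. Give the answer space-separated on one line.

Answer: pear dog owl

Derivation:
LRU simulation (capacity=3):
  1. access ram: MISS. Cache (LRU->MRU): [ram]
  2. access pear: MISS. Cache (LRU->MRU): [ram pear]
  3. access dog: MISS. Cache (LRU->MRU): [ram pear dog]
  4. access pear: HIT. Cache (LRU->MRU): [ram dog pear]
  5. access pear: HIT. Cache (LRU->MRU): [ram dog pear]
  6. access pig: MISS, evict ram. Cache (LRU->MRU): [dog pear pig]
  7. access pear: HIT. Cache (LRU->MRU): [dog pig pear]
  8. access dog: HIT. Cache (LRU->MRU): [pig pear dog]
  9. access owl: MISS, evict pig. Cache (LRU->MRU): [pear dog owl]
Total: 4 hits, 5 misses, 2 evictions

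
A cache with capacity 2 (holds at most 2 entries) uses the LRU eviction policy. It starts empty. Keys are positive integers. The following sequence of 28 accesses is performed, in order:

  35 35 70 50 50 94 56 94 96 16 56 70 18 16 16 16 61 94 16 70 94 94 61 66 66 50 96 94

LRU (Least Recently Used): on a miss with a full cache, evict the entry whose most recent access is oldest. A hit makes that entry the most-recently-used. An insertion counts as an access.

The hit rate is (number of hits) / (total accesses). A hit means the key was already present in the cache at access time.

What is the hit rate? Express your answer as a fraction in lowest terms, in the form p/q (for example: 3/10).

LRU simulation (capacity=2):
  1. access 35: MISS. Cache (LRU->MRU): [35]
  2. access 35: HIT. Cache (LRU->MRU): [35]
  3. access 70: MISS. Cache (LRU->MRU): [35 70]
  4. access 50: MISS, evict 35. Cache (LRU->MRU): [70 50]
  5. access 50: HIT. Cache (LRU->MRU): [70 50]
  6. access 94: MISS, evict 70. Cache (LRU->MRU): [50 94]
  7. access 56: MISS, evict 50. Cache (LRU->MRU): [94 56]
  8. access 94: HIT. Cache (LRU->MRU): [56 94]
  9. access 96: MISS, evict 56. Cache (LRU->MRU): [94 96]
  10. access 16: MISS, evict 94. Cache (LRU->MRU): [96 16]
  11. access 56: MISS, evict 96. Cache (LRU->MRU): [16 56]
  12. access 70: MISS, evict 16. Cache (LRU->MRU): [56 70]
  13. access 18: MISS, evict 56. Cache (LRU->MRU): [70 18]
  14. access 16: MISS, evict 70. Cache (LRU->MRU): [18 16]
  15. access 16: HIT. Cache (LRU->MRU): [18 16]
  16. access 16: HIT. Cache (LRU->MRU): [18 16]
  17. access 61: MISS, evict 18. Cache (LRU->MRU): [16 61]
  18. access 94: MISS, evict 16. Cache (LRU->MRU): [61 94]
  19. access 16: MISS, evict 61. Cache (LRU->MRU): [94 16]
  20. access 70: MISS, evict 94. Cache (LRU->MRU): [16 70]
  21. access 94: MISS, evict 16. Cache (LRU->MRU): [70 94]
  22. access 94: HIT. Cache (LRU->MRU): [70 94]
  23. access 61: MISS, evict 70. Cache (LRU->MRU): [94 61]
  24. access 66: MISS, evict 94. Cache (LRU->MRU): [61 66]
  25. access 66: HIT. Cache (LRU->MRU): [61 66]
  26. access 50: MISS, evict 61. Cache (LRU->MRU): [66 50]
  27. access 96: MISS, evict 66. Cache (LRU->MRU): [50 96]
  28. access 94: MISS, evict 50. Cache (LRU->MRU): [96 94]
Total: 7 hits, 21 misses, 19 evictions

Hit rate = 7/28 = 1/4

Answer: 1/4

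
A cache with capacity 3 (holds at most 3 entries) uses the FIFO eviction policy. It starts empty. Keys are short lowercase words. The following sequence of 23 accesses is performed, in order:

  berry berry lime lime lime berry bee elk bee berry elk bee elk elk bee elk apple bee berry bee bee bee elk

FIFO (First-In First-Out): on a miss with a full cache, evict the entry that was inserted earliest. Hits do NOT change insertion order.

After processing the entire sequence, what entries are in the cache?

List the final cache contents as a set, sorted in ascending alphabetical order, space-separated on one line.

Answer: apple bee elk

Derivation:
FIFO simulation (capacity=3):
  1. access berry: MISS. Cache (old->new): [berry]
  2. access berry: HIT. Cache (old->new): [berry]
  3. access lime: MISS. Cache (old->new): [berry lime]
  4. access lime: HIT. Cache (old->new): [berry lime]
  5. access lime: HIT. Cache (old->new): [berry lime]
  6. access berry: HIT. Cache (old->new): [berry lime]
  7. access bee: MISS. Cache (old->new): [berry lime bee]
  8. access elk: MISS, evict berry. Cache (old->new): [lime bee elk]
  9. access bee: HIT. Cache (old->new): [lime bee elk]
  10. access berry: MISS, evict lime. Cache (old->new): [bee elk berry]
  11. access elk: HIT. Cache (old->new): [bee elk berry]
  12. access bee: HIT. Cache (old->new): [bee elk berry]
  13. access elk: HIT. Cache (old->new): [bee elk berry]
  14. access elk: HIT. Cache (old->new): [bee elk berry]
  15. access bee: HIT. Cache (old->new): [bee elk berry]
  16. access elk: HIT. Cache (old->new): [bee elk berry]
  17. access apple: MISS, evict bee. Cache (old->new): [elk berry apple]
  18. access bee: MISS, evict elk. Cache (old->new): [berry apple bee]
  19. access berry: HIT. Cache (old->new): [berry apple bee]
  20. access bee: HIT. Cache (old->new): [berry apple bee]
  21. access bee: HIT. Cache (old->new): [berry apple bee]
  22. access bee: HIT. Cache (old->new): [berry apple bee]
  23. access elk: MISS, evict berry. Cache (old->new): [apple bee elk]
Total: 15 hits, 8 misses, 5 evictions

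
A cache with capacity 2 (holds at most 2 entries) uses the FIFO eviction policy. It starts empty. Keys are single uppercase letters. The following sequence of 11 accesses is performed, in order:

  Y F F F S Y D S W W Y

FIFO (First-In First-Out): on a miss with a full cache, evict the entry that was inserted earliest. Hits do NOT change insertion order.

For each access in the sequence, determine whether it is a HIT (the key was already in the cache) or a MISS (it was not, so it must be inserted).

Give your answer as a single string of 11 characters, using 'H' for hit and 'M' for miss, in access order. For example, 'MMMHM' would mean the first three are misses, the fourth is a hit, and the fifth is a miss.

Answer: MMHHMMMMMHM

Derivation:
FIFO simulation (capacity=2):
  1. access Y: MISS. Cache (old->new): [Y]
  2. access F: MISS. Cache (old->new): [Y F]
  3. access F: HIT. Cache (old->new): [Y F]
  4. access F: HIT. Cache (old->new): [Y F]
  5. access S: MISS, evict Y. Cache (old->new): [F S]
  6. access Y: MISS, evict F. Cache (old->new): [S Y]
  7. access D: MISS, evict S. Cache (old->new): [Y D]
  8. access S: MISS, evict Y. Cache (old->new): [D S]
  9. access W: MISS, evict D. Cache (old->new): [S W]
  10. access W: HIT. Cache (old->new): [S W]
  11. access Y: MISS, evict S. Cache (old->new): [W Y]
Total: 3 hits, 8 misses, 6 evictions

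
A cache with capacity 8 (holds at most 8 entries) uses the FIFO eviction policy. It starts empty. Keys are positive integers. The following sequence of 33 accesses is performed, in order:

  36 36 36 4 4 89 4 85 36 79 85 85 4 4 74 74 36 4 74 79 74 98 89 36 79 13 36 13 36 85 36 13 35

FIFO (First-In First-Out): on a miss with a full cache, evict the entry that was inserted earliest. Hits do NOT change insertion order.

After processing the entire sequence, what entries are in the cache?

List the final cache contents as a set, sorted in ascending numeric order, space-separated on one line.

Answer: 4 13 35 74 79 85 89 98

Derivation:
FIFO simulation (capacity=8):
  1. access 36: MISS. Cache (old->new): [36]
  2. access 36: HIT. Cache (old->new): [36]
  3. access 36: HIT. Cache (old->new): [36]
  4. access 4: MISS. Cache (old->new): [36 4]
  5. access 4: HIT. Cache (old->new): [36 4]
  6. access 89: MISS. Cache (old->new): [36 4 89]
  7. access 4: HIT. Cache (old->new): [36 4 89]
  8. access 85: MISS. Cache (old->new): [36 4 89 85]
  9. access 36: HIT. Cache (old->new): [36 4 89 85]
  10. access 79: MISS. Cache (old->new): [36 4 89 85 79]
  11. access 85: HIT. Cache (old->new): [36 4 89 85 79]
  12. access 85: HIT. Cache (old->new): [36 4 89 85 79]
  13. access 4: HIT. Cache (old->new): [36 4 89 85 79]
  14. access 4: HIT. Cache (old->new): [36 4 89 85 79]
  15. access 74: MISS. Cache (old->new): [36 4 89 85 79 74]
  16. access 74: HIT. Cache (old->new): [36 4 89 85 79 74]
  17. access 36: HIT. Cache (old->new): [36 4 89 85 79 74]
  18. access 4: HIT. Cache (old->new): [36 4 89 85 79 74]
  19. access 74: HIT. Cache (old->new): [36 4 89 85 79 74]
  20. access 79: HIT. Cache (old->new): [36 4 89 85 79 74]
  21. access 74: HIT. Cache (old->new): [36 4 89 85 79 74]
  22. access 98: MISS. Cache (old->new): [36 4 89 85 79 74 98]
  23. access 89: HIT. Cache (old->new): [36 4 89 85 79 74 98]
  24. access 36: HIT. Cache (old->new): [36 4 89 85 79 74 98]
  25. access 79: HIT. Cache (old->new): [36 4 89 85 79 74 98]
  26. access 13: MISS. Cache (old->new): [36 4 89 85 79 74 98 13]
  27. access 36: HIT. Cache (old->new): [36 4 89 85 79 74 98 13]
  28. access 13: HIT. Cache (old->new): [36 4 89 85 79 74 98 13]
  29. access 36: HIT. Cache (old->new): [36 4 89 85 79 74 98 13]
  30. access 85: HIT. Cache (old->new): [36 4 89 85 79 74 98 13]
  31. access 36: HIT. Cache (old->new): [36 4 89 85 79 74 98 13]
  32. access 13: HIT. Cache (old->new): [36 4 89 85 79 74 98 13]
  33. access 35: MISS, evict 36. Cache (old->new): [4 89 85 79 74 98 13 35]
Total: 24 hits, 9 misses, 1 evictions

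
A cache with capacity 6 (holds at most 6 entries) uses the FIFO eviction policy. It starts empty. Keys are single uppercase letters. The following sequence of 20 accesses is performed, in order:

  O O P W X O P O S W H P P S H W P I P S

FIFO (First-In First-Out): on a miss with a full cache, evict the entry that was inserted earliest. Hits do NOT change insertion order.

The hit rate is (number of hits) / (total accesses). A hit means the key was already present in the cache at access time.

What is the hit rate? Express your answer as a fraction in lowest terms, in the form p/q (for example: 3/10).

Answer: 13/20

Derivation:
FIFO simulation (capacity=6):
  1. access O: MISS. Cache (old->new): [O]
  2. access O: HIT. Cache (old->new): [O]
  3. access P: MISS. Cache (old->new): [O P]
  4. access W: MISS. Cache (old->new): [O P W]
  5. access X: MISS. Cache (old->new): [O P W X]
  6. access O: HIT. Cache (old->new): [O P W X]
  7. access P: HIT. Cache (old->new): [O P W X]
  8. access O: HIT. Cache (old->new): [O P W X]
  9. access S: MISS. Cache (old->new): [O P W X S]
  10. access W: HIT. Cache (old->new): [O P W X S]
  11. access H: MISS. Cache (old->new): [O P W X S H]
  12. access P: HIT. Cache (old->new): [O P W X S H]
  13. access P: HIT. Cache (old->new): [O P W X S H]
  14. access S: HIT. Cache (old->new): [O P W X S H]
  15. access H: HIT. Cache (old->new): [O P W X S H]
  16. access W: HIT. Cache (old->new): [O P W X S H]
  17. access P: HIT. Cache (old->new): [O P W X S H]
  18. access I: MISS, evict O. Cache (old->new): [P W X S H I]
  19. access P: HIT. Cache (old->new): [P W X S H I]
  20. access S: HIT. Cache (old->new): [P W X S H I]
Total: 13 hits, 7 misses, 1 evictions

Hit rate = 13/20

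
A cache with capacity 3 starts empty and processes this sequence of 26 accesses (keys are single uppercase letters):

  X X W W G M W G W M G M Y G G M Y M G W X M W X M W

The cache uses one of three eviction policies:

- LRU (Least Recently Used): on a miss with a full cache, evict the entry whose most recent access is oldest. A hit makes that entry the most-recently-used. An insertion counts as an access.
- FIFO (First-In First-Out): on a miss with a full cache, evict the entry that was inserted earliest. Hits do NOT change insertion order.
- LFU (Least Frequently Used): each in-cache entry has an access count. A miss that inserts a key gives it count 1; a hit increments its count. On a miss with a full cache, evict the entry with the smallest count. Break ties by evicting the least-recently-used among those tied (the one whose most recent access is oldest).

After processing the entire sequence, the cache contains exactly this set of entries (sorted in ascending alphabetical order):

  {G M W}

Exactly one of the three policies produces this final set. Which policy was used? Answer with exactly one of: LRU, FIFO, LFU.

Answer: LFU

Derivation:
Simulating under each policy and comparing final sets:
  LRU: final set = {M W X} -> differs
  FIFO: final set = {M W X} -> differs
  LFU: final set = {G M W} -> MATCHES target
Only LFU produces the target set.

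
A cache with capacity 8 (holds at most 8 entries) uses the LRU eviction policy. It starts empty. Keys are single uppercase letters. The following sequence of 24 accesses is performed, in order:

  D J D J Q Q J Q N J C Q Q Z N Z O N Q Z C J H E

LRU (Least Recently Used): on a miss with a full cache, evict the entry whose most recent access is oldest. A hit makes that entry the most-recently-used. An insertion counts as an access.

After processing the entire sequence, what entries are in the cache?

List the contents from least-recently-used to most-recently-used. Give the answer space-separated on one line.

LRU simulation (capacity=8):
  1. access D: MISS. Cache (LRU->MRU): [D]
  2. access J: MISS. Cache (LRU->MRU): [D J]
  3. access D: HIT. Cache (LRU->MRU): [J D]
  4. access J: HIT. Cache (LRU->MRU): [D J]
  5. access Q: MISS. Cache (LRU->MRU): [D J Q]
  6. access Q: HIT. Cache (LRU->MRU): [D J Q]
  7. access J: HIT. Cache (LRU->MRU): [D Q J]
  8. access Q: HIT. Cache (LRU->MRU): [D J Q]
  9. access N: MISS. Cache (LRU->MRU): [D J Q N]
  10. access J: HIT. Cache (LRU->MRU): [D Q N J]
  11. access C: MISS. Cache (LRU->MRU): [D Q N J C]
  12. access Q: HIT. Cache (LRU->MRU): [D N J C Q]
  13. access Q: HIT. Cache (LRU->MRU): [D N J C Q]
  14. access Z: MISS. Cache (LRU->MRU): [D N J C Q Z]
  15. access N: HIT. Cache (LRU->MRU): [D J C Q Z N]
  16. access Z: HIT. Cache (LRU->MRU): [D J C Q N Z]
  17. access O: MISS. Cache (LRU->MRU): [D J C Q N Z O]
  18. access N: HIT. Cache (LRU->MRU): [D J C Q Z O N]
  19. access Q: HIT. Cache (LRU->MRU): [D J C Z O N Q]
  20. access Z: HIT. Cache (LRU->MRU): [D J C O N Q Z]
  21. access C: HIT. Cache (LRU->MRU): [D J O N Q Z C]
  22. access J: HIT. Cache (LRU->MRU): [D O N Q Z C J]
  23. access H: MISS. Cache (LRU->MRU): [D O N Q Z C J H]
  24. access E: MISS, evict D. Cache (LRU->MRU): [O N Q Z C J H E]
Total: 15 hits, 9 misses, 1 evictions

Answer: O N Q Z C J H E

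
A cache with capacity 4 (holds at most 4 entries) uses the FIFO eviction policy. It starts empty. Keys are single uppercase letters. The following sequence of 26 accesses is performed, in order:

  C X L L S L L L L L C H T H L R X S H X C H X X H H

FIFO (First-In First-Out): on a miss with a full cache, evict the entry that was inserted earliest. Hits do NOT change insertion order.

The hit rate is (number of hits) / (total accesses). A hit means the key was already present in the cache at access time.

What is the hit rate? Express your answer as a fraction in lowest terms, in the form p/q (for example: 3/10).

FIFO simulation (capacity=4):
  1. access C: MISS. Cache (old->new): [C]
  2. access X: MISS. Cache (old->new): [C X]
  3. access L: MISS. Cache (old->new): [C X L]
  4. access L: HIT. Cache (old->new): [C X L]
  5. access S: MISS. Cache (old->new): [C X L S]
  6. access L: HIT. Cache (old->new): [C X L S]
  7. access L: HIT. Cache (old->new): [C X L S]
  8. access L: HIT. Cache (old->new): [C X L S]
  9. access L: HIT. Cache (old->new): [C X L S]
  10. access L: HIT. Cache (old->new): [C X L S]
  11. access C: HIT. Cache (old->new): [C X L S]
  12. access H: MISS, evict C. Cache (old->new): [X L S H]
  13. access T: MISS, evict X. Cache (old->new): [L S H T]
  14. access H: HIT. Cache (old->new): [L S H T]
  15. access L: HIT. Cache (old->new): [L S H T]
  16. access R: MISS, evict L. Cache (old->new): [S H T R]
  17. access X: MISS, evict S. Cache (old->new): [H T R X]
  18. access S: MISS, evict H. Cache (old->new): [T R X S]
  19. access H: MISS, evict T. Cache (old->new): [R X S H]
  20. access X: HIT. Cache (old->new): [R X S H]
  21. access C: MISS, evict R. Cache (old->new): [X S H C]
  22. access H: HIT. Cache (old->new): [X S H C]
  23. access X: HIT. Cache (old->new): [X S H C]
  24. access X: HIT. Cache (old->new): [X S H C]
  25. access H: HIT. Cache (old->new): [X S H C]
  26. access H: HIT. Cache (old->new): [X S H C]
Total: 15 hits, 11 misses, 7 evictions

Hit rate = 15/26

Answer: 15/26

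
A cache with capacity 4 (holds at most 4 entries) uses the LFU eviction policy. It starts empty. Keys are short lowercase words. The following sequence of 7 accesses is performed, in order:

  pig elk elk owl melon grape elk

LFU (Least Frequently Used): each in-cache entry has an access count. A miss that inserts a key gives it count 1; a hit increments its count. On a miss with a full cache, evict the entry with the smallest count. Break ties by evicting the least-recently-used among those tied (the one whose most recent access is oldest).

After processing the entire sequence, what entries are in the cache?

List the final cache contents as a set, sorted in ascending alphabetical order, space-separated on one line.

LFU simulation (capacity=4):
  1. access pig: MISS. Cache: [pig(c=1)]
  2. access elk: MISS. Cache: [pig(c=1) elk(c=1)]
  3. access elk: HIT, count now 2. Cache: [pig(c=1) elk(c=2)]
  4. access owl: MISS. Cache: [pig(c=1) owl(c=1) elk(c=2)]
  5. access melon: MISS. Cache: [pig(c=1) owl(c=1) melon(c=1) elk(c=2)]
  6. access grape: MISS, evict pig(c=1). Cache: [owl(c=1) melon(c=1) grape(c=1) elk(c=2)]
  7. access elk: HIT, count now 3. Cache: [owl(c=1) melon(c=1) grape(c=1) elk(c=3)]
Total: 2 hits, 5 misses, 1 evictions

Answer: elk grape melon owl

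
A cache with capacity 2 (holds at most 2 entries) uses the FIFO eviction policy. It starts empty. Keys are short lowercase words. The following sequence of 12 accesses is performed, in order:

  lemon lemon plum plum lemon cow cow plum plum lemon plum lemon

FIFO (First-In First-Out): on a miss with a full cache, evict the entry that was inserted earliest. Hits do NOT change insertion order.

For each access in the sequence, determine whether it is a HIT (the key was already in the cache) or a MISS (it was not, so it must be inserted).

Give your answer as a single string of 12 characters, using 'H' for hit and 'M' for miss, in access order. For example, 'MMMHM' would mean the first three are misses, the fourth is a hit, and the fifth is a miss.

Answer: MHMHHMHHHMMH

Derivation:
FIFO simulation (capacity=2):
  1. access lemon: MISS. Cache (old->new): [lemon]
  2. access lemon: HIT. Cache (old->new): [lemon]
  3. access plum: MISS. Cache (old->new): [lemon plum]
  4. access plum: HIT. Cache (old->new): [lemon plum]
  5. access lemon: HIT. Cache (old->new): [lemon plum]
  6. access cow: MISS, evict lemon. Cache (old->new): [plum cow]
  7. access cow: HIT. Cache (old->new): [plum cow]
  8. access plum: HIT. Cache (old->new): [plum cow]
  9. access plum: HIT. Cache (old->new): [plum cow]
  10. access lemon: MISS, evict plum. Cache (old->new): [cow lemon]
  11. access plum: MISS, evict cow. Cache (old->new): [lemon plum]
  12. access lemon: HIT. Cache (old->new): [lemon plum]
Total: 7 hits, 5 misses, 3 evictions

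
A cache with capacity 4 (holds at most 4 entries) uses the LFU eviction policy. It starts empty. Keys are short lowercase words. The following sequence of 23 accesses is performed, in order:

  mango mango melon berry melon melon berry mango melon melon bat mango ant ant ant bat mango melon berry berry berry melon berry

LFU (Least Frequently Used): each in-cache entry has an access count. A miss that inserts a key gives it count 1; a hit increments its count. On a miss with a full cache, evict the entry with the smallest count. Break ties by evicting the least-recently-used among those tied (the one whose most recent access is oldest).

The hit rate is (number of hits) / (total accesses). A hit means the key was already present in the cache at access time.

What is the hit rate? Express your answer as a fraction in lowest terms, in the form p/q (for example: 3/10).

LFU simulation (capacity=4):
  1. access mango: MISS. Cache: [mango(c=1)]
  2. access mango: HIT, count now 2. Cache: [mango(c=2)]
  3. access melon: MISS. Cache: [melon(c=1) mango(c=2)]
  4. access berry: MISS. Cache: [melon(c=1) berry(c=1) mango(c=2)]
  5. access melon: HIT, count now 2. Cache: [berry(c=1) mango(c=2) melon(c=2)]
  6. access melon: HIT, count now 3. Cache: [berry(c=1) mango(c=2) melon(c=3)]
  7. access berry: HIT, count now 2. Cache: [mango(c=2) berry(c=2) melon(c=3)]
  8. access mango: HIT, count now 3. Cache: [berry(c=2) melon(c=3) mango(c=3)]
  9. access melon: HIT, count now 4. Cache: [berry(c=2) mango(c=3) melon(c=4)]
  10. access melon: HIT, count now 5. Cache: [berry(c=2) mango(c=3) melon(c=5)]
  11. access bat: MISS. Cache: [bat(c=1) berry(c=2) mango(c=3) melon(c=5)]
  12. access mango: HIT, count now 4. Cache: [bat(c=1) berry(c=2) mango(c=4) melon(c=5)]
  13. access ant: MISS, evict bat(c=1). Cache: [ant(c=1) berry(c=2) mango(c=4) melon(c=5)]
  14. access ant: HIT, count now 2. Cache: [berry(c=2) ant(c=2) mango(c=4) melon(c=5)]
  15. access ant: HIT, count now 3. Cache: [berry(c=2) ant(c=3) mango(c=4) melon(c=5)]
  16. access bat: MISS, evict berry(c=2). Cache: [bat(c=1) ant(c=3) mango(c=4) melon(c=5)]
  17. access mango: HIT, count now 5. Cache: [bat(c=1) ant(c=3) melon(c=5) mango(c=5)]
  18. access melon: HIT, count now 6. Cache: [bat(c=1) ant(c=3) mango(c=5) melon(c=6)]
  19. access berry: MISS, evict bat(c=1). Cache: [berry(c=1) ant(c=3) mango(c=5) melon(c=6)]
  20. access berry: HIT, count now 2. Cache: [berry(c=2) ant(c=3) mango(c=5) melon(c=6)]
  21. access berry: HIT, count now 3. Cache: [ant(c=3) berry(c=3) mango(c=5) melon(c=6)]
  22. access melon: HIT, count now 7. Cache: [ant(c=3) berry(c=3) mango(c=5) melon(c=7)]
  23. access berry: HIT, count now 4. Cache: [ant(c=3) berry(c=4) mango(c=5) melon(c=7)]
Total: 16 hits, 7 misses, 3 evictions

Hit rate = 16/23

Answer: 16/23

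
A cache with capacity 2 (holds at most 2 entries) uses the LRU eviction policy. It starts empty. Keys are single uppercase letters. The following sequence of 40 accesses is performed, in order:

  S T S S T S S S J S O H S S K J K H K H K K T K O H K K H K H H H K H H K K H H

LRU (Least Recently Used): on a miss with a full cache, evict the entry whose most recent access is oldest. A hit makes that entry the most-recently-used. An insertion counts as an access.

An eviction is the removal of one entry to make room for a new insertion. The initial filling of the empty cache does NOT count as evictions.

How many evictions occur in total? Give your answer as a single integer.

LRU simulation (capacity=2):
  1. access S: MISS. Cache (LRU->MRU): [S]
  2. access T: MISS. Cache (LRU->MRU): [S T]
  3. access S: HIT. Cache (LRU->MRU): [T S]
  4. access S: HIT. Cache (LRU->MRU): [T S]
  5. access T: HIT. Cache (LRU->MRU): [S T]
  6. access S: HIT. Cache (LRU->MRU): [T S]
  7. access S: HIT. Cache (LRU->MRU): [T S]
  8. access S: HIT. Cache (LRU->MRU): [T S]
  9. access J: MISS, evict T. Cache (LRU->MRU): [S J]
  10. access S: HIT. Cache (LRU->MRU): [J S]
  11. access O: MISS, evict J. Cache (LRU->MRU): [S O]
  12. access H: MISS, evict S. Cache (LRU->MRU): [O H]
  13. access S: MISS, evict O. Cache (LRU->MRU): [H S]
  14. access S: HIT. Cache (LRU->MRU): [H S]
  15. access K: MISS, evict H. Cache (LRU->MRU): [S K]
  16. access J: MISS, evict S. Cache (LRU->MRU): [K J]
  17. access K: HIT. Cache (LRU->MRU): [J K]
  18. access H: MISS, evict J. Cache (LRU->MRU): [K H]
  19. access K: HIT. Cache (LRU->MRU): [H K]
  20. access H: HIT. Cache (LRU->MRU): [K H]
  21. access K: HIT. Cache (LRU->MRU): [H K]
  22. access K: HIT. Cache (LRU->MRU): [H K]
  23. access T: MISS, evict H. Cache (LRU->MRU): [K T]
  24. access K: HIT. Cache (LRU->MRU): [T K]
  25. access O: MISS, evict T. Cache (LRU->MRU): [K O]
  26. access H: MISS, evict K. Cache (LRU->MRU): [O H]
  27. access K: MISS, evict O. Cache (LRU->MRU): [H K]
  28. access K: HIT. Cache (LRU->MRU): [H K]
  29. access H: HIT. Cache (LRU->MRU): [K H]
  30. access K: HIT. Cache (LRU->MRU): [H K]
  31. access H: HIT. Cache (LRU->MRU): [K H]
  32. access H: HIT. Cache (LRU->MRU): [K H]
  33. access H: HIT. Cache (LRU->MRU): [K H]
  34. access K: HIT. Cache (LRU->MRU): [H K]
  35. access H: HIT. Cache (LRU->MRU): [K H]
  36. access H: HIT. Cache (LRU->MRU): [K H]
  37. access K: HIT. Cache (LRU->MRU): [H K]
  38. access K: HIT. Cache (LRU->MRU): [H K]
  39. access H: HIT. Cache (LRU->MRU): [K H]
  40. access H: HIT. Cache (LRU->MRU): [K H]
Total: 27 hits, 13 misses, 11 evictions

Answer: 11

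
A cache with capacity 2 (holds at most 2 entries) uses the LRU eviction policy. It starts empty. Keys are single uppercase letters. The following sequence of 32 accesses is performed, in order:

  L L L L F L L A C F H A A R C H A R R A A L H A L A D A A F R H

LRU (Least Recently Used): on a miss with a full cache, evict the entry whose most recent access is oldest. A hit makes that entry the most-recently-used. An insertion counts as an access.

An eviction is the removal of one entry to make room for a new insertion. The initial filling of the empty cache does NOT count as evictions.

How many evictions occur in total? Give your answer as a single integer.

Answer: 18

Derivation:
LRU simulation (capacity=2):
  1. access L: MISS. Cache (LRU->MRU): [L]
  2. access L: HIT. Cache (LRU->MRU): [L]
  3. access L: HIT. Cache (LRU->MRU): [L]
  4. access L: HIT. Cache (LRU->MRU): [L]
  5. access F: MISS. Cache (LRU->MRU): [L F]
  6. access L: HIT. Cache (LRU->MRU): [F L]
  7. access L: HIT. Cache (LRU->MRU): [F L]
  8. access A: MISS, evict F. Cache (LRU->MRU): [L A]
  9. access C: MISS, evict L. Cache (LRU->MRU): [A C]
  10. access F: MISS, evict A. Cache (LRU->MRU): [C F]
  11. access H: MISS, evict C. Cache (LRU->MRU): [F H]
  12. access A: MISS, evict F. Cache (LRU->MRU): [H A]
  13. access A: HIT. Cache (LRU->MRU): [H A]
  14. access R: MISS, evict H. Cache (LRU->MRU): [A R]
  15. access C: MISS, evict A. Cache (LRU->MRU): [R C]
  16. access H: MISS, evict R. Cache (LRU->MRU): [C H]
  17. access A: MISS, evict C. Cache (LRU->MRU): [H A]
  18. access R: MISS, evict H. Cache (LRU->MRU): [A R]
  19. access R: HIT. Cache (LRU->MRU): [A R]
  20. access A: HIT. Cache (LRU->MRU): [R A]
  21. access A: HIT. Cache (LRU->MRU): [R A]
  22. access L: MISS, evict R. Cache (LRU->MRU): [A L]
  23. access H: MISS, evict A. Cache (LRU->MRU): [L H]
  24. access A: MISS, evict L. Cache (LRU->MRU): [H A]
  25. access L: MISS, evict H. Cache (LRU->MRU): [A L]
  26. access A: HIT. Cache (LRU->MRU): [L A]
  27. access D: MISS, evict L. Cache (LRU->MRU): [A D]
  28. access A: HIT. Cache (LRU->MRU): [D A]
  29. access A: HIT. Cache (LRU->MRU): [D A]
  30. access F: MISS, evict D. Cache (LRU->MRU): [A F]
  31. access R: MISS, evict A. Cache (LRU->MRU): [F R]
  32. access H: MISS, evict F. Cache (LRU->MRU): [R H]
Total: 12 hits, 20 misses, 18 evictions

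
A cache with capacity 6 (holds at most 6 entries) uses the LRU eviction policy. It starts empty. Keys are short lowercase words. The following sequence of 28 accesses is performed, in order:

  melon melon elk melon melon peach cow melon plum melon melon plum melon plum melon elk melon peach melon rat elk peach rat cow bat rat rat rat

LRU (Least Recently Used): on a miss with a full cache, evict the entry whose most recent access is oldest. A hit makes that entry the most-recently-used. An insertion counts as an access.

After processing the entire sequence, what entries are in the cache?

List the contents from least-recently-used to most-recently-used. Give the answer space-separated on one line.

LRU simulation (capacity=6):
  1. access melon: MISS. Cache (LRU->MRU): [melon]
  2. access melon: HIT. Cache (LRU->MRU): [melon]
  3. access elk: MISS. Cache (LRU->MRU): [melon elk]
  4. access melon: HIT. Cache (LRU->MRU): [elk melon]
  5. access melon: HIT. Cache (LRU->MRU): [elk melon]
  6. access peach: MISS. Cache (LRU->MRU): [elk melon peach]
  7. access cow: MISS. Cache (LRU->MRU): [elk melon peach cow]
  8. access melon: HIT. Cache (LRU->MRU): [elk peach cow melon]
  9. access plum: MISS. Cache (LRU->MRU): [elk peach cow melon plum]
  10. access melon: HIT. Cache (LRU->MRU): [elk peach cow plum melon]
  11. access melon: HIT. Cache (LRU->MRU): [elk peach cow plum melon]
  12. access plum: HIT. Cache (LRU->MRU): [elk peach cow melon plum]
  13. access melon: HIT. Cache (LRU->MRU): [elk peach cow plum melon]
  14. access plum: HIT. Cache (LRU->MRU): [elk peach cow melon plum]
  15. access melon: HIT. Cache (LRU->MRU): [elk peach cow plum melon]
  16. access elk: HIT. Cache (LRU->MRU): [peach cow plum melon elk]
  17. access melon: HIT. Cache (LRU->MRU): [peach cow plum elk melon]
  18. access peach: HIT. Cache (LRU->MRU): [cow plum elk melon peach]
  19. access melon: HIT. Cache (LRU->MRU): [cow plum elk peach melon]
  20. access rat: MISS. Cache (LRU->MRU): [cow plum elk peach melon rat]
  21. access elk: HIT. Cache (LRU->MRU): [cow plum peach melon rat elk]
  22. access peach: HIT. Cache (LRU->MRU): [cow plum melon rat elk peach]
  23. access rat: HIT. Cache (LRU->MRU): [cow plum melon elk peach rat]
  24. access cow: HIT. Cache (LRU->MRU): [plum melon elk peach rat cow]
  25. access bat: MISS, evict plum. Cache (LRU->MRU): [melon elk peach rat cow bat]
  26. access rat: HIT. Cache (LRU->MRU): [melon elk peach cow bat rat]
  27. access rat: HIT. Cache (LRU->MRU): [melon elk peach cow bat rat]
  28. access rat: HIT. Cache (LRU->MRU): [melon elk peach cow bat rat]
Total: 21 hits, 7 misses, 1 evictions

Answer: melon elk peach cow bat rat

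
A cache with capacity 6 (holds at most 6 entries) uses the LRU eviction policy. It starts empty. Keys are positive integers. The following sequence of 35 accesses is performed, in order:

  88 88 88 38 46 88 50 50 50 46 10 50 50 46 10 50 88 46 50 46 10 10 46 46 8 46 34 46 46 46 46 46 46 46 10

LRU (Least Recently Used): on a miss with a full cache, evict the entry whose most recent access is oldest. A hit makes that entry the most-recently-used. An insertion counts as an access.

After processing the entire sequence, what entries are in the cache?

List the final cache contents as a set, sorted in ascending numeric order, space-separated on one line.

Answer: 8 10 34 46 50 88

Derivation:
LRU simulation (capacity=6):
  1. access 88: MISS. Cache (LRU->MRU): [88]
  2. access 88: HIT. Cache (LRU->MRU): [88]
  3. access 88: HIT. Cache (LRU->MRU): [88]
  4. access 38: MISS. Cache (LRU->MRU): [88 38]
  5. access 46: MISS. Cache (LRU->MRU): [88 38 46]
  6. access 88: HIT. Cache (LRU->MRU): [38 46 88]
  7. access 50: MISS. Cache (LRU->MRU): [38 46 88 50]
  8. access 50: HIT. Cache (LRU->MRU): [38 46 88 50]
  9. access 50: HIT. Cache (LRU->MRU): [38 46 88 50]
  10. access 46: HIT. Cache (LRU->MRU): [38 88 50 46]
  11. access 10: MISS. Cache (LRU->MRU): [38 88 50 46 10]
  12. access 50: HIT. Cache (LRU->MRU): [38 88 46 10 50]
  13. access 50: HIT. Cache (LRU->MRU): [38 88 46 10 50]
  14. access 46: HIT. Cache (LRU->MRU): [38 88 10 50 46]
  15. access 10: HIT. Cache (LRU->MRU): [38 88 50 46 10]
  16. access 50: HIT. Cache (LRU->MRU): [38 88 46 10 50]
  17. access 88: HIT. Cache (LRU->MRU): [38 46 10 50 88]
  18. access 46: HIT. Cache (LRU->MRU): [38 10 50 88 46]
  19. access 50: HIT. Cache (LRU->MRU): [38 10 88 46 50]
  20. access 46: HIT. Cache (LRU->MRU): [38 10 88 50 46]
  21. access 10: HIT. Cache (LRU->MRU): [38 88 50 46 10]
  22. access 10: HIT. Cache (LRU->MRU): [38 88 50 46 10]
  23. access 46: HIT. Cache (LRU->MRU): [38 88 50 10 46]
  24. access 46: HIT. Cache (LRU->MRU): [38 88 50 10 46]
  25. access 8: MISS. Cache (LRU->MRU): [38 88 50 10 46 8]
  26. access 46: HIT. Cache (LRU->MRU): [38 88 50 10 8 46]
  27. access 34: MISS, evict 38. Cache (LRU->MRU): [88 50 10 8 46 34]
  28. access 46: HIT. Cache (LRU->MRU): [88 50 10 8 34 46]
  29. access 46: HIT. Cache (LRU->MRU): [88 50 10 8 34 46]
  30. access 46: HIT. Cache (LRU->MRU): [88 50 10 8 34 46]
  31. access 46: HIT. Cache (LRU->MRU): [88 50 10 8 34 46]
  32. access 46: HIT. Cache (LRU->MRU): [88 50 10 8 34 46]
  33. access 46: HIT. Cache (LRU->MRU): [88 50 10 8 34 46]
  34. access 46: HIT. Cache (LRU->MRU): [88 50 10 8 34 46]
  35. access 10: HIT. Cache (LRU->MRU): [88 50 8 34 46 10]
Total: 28 hits, 7 misses, 1 evictions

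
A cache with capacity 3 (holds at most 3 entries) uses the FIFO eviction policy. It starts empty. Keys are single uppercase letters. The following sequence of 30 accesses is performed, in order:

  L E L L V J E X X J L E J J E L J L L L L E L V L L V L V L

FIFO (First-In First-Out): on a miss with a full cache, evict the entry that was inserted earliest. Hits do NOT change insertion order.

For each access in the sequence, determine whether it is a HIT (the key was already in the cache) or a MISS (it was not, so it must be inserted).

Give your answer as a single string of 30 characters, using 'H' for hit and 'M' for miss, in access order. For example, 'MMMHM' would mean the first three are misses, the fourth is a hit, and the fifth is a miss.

Answer: MMHHMMHMHHMMMHHHHHHHHHHMMHHHHH

Derivation:
FIFO simulation (capacity=3):
  1. access L: MISS. Cache (old->new): [L]
  2. access E: MISS. Cache (old->new): [L E]
  3. access L: HIT. Cache (old->new): [L E]
  4. access L: HIT. Cache (old->new): [L E]
  5. access V: MISS. Cache (old->new): [L E V]
  6. access J: MISS, evict L. Cache (old->new): [E V J]
  7. access E: HIT. Cache (old->new): [E V J]
  8. access X: MISS, evict E. Cache (old->new): [V J X]
  9. access X: HIT. Cache (old->new): [V J X]
  10. access J: HIT. Cache (old->new): [V J X]
  11. access L: MISS, evict V. Cache (old->new): [J X L]
  12. access E: MISS, evict J. Cache (old->new): [X L E]
  13. access J: MISS, evict X. Cache (old->new): [L E J]
  14. access J: HIT. Cache (old->new): [L E J]
  15. access E: HIT. Cache (old->new): [L E J]
  16. access L: HIT. Cache (old->new): [L E J]
  17. access J: HIT. Cache (old->new): [L E J]
  18. access L: HIT. Cache (old->new): [L E J]
  19. access L: HIT. Cache (old->new): [L E J]
  20. access L: HIT. Cache (old->new): [L E J]
  21. access L: HIT. Cache (old->new): [L E J]
  22. access E: HIT. Cache (old->new): [L E J]
  23. access L: HIT. Cache (old->new): [L E J]
  24. access V: MISS, evict L. Cache (old->new): [E J V]
  25. access L: MISS, evict E. Cache (old->new): [J V L]
  26. access L: HIT. Cache (old->new): [J V L]
  27. access V: HIT. Cache (old->new): [J V L]
  28. access L: HIT. Cache (old->new): [J V L]
  29. access V: HIT. Cache (old->new): [J V L]
  30. access L: HIT. Cache (old->new): [J V L]
Total: 20 hits, 10 misses, 7 evictions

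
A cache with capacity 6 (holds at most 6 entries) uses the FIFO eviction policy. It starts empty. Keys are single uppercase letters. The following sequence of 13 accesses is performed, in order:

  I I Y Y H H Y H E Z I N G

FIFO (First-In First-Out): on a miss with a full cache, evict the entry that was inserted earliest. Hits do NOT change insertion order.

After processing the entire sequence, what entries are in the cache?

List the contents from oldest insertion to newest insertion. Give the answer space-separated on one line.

FIFO simulation (capacity=6):
  1. access I: MISS. Cache (old->new): [I]
  2. access I: HIT. Cache (old->new): [I]
  3. access Y: MISS. Cache (old->new): [I Y]
  4. access Y: HIT. Cache (old->new): [I Y]
  5. access H: MISS. Cache (old->new): [I Y H]
  6. access H: HIT. Cache (old->new): [I Y H]
  7. access Y: HIT. Cache (old->new): [I Y H]
  8. access H: HIT. Cache (old->new): [I Y H]
  9. access E: MISS. Cache (old->new): [I Y H E]
  10. access Z: MISS. Cache (old->new): [I Y H E Z]
  11. access I: HIT. Cache (old->new): [I Y H E Z]
  12. access N: MISS. Cache (old->new): [I Y H E Z N]
  13. access G: MISS, evict I. Cache (old->new): [Y H E Z N G]
Total: 6 hits, 7 misses, 1 evictions

Answer: Y H E Z N G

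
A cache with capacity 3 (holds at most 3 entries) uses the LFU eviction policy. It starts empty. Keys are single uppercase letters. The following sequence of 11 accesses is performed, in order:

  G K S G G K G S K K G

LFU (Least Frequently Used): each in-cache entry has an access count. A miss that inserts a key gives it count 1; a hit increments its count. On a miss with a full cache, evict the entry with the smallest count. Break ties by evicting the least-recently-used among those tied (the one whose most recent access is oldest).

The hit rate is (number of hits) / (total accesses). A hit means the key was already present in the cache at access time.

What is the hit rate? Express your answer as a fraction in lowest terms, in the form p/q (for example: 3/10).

Answer: 8/11

Derivation:
LFU simulation (capacity=3):
  1. access G: MISS. Cache: [G(c=1)]
  2. access K: MISS. Cache: [G(c=1) K(c=1)]
  3. access S: MISS. Cache: [G(c=1) K(c=1) S(c=1)]
  4. access G: HIT, count now 2. Cache: [K(c=1) S(c=1) G(c=2)]
  5. access G: HIT, count now 3. Cache: [K(c=1) S(c=1) G(c=3)]
  6. access K: HIT, count now 2. Cache: [S(c=1) K(c=2) G(c=3)]
  7. access G: HIT, count now 4. Cache: [S(c=1) K(c=2) G(c=4)]
  8. access S: HIT, count now 2. Cache: [K(c=2) S(c=2) G(c=4)]
  9. access K: HIT, count now 3. Cache: [S(c=2) K(c=3) G(c=4)]
  10. access K: HIT, count now 4. Cache: [S(c=2) G(c=4) K(c=4)]
  11. access G: HIT, count now 5. Cache: [S(c=2) K(c=4) G(c=5)]
Total: 8 hits, 3 misses, 0 evictions

Hit rate = 8/11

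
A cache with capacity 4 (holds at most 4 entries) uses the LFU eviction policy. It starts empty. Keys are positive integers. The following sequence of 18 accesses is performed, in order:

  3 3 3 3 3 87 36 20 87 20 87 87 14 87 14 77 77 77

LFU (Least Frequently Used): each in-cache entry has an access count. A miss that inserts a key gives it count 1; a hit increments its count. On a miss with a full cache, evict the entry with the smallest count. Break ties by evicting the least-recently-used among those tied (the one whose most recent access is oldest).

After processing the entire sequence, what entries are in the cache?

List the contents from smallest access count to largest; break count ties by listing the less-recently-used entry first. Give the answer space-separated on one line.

LFU simulation (capacity=4):
  1. access 3: MISS. Cache: [3(c=1)]
  2. access 3: HIT, count now 2. Cache: [3(c=2)]
  3. access 3: HIT, count now 3. Cache: [3(c=3)]
  4. access 3: HIT, count now 4. Cache: [3(c=4)]
  5. access 3: HIT, count now 5. Cache: [3(c=5)]
  6. access 87: MISS. Cache: [87(c=1) 3(c=5)]
  7. access 36: MISS. Cache: [87(c=1) 36(c=1) 3(c=5)]
  8. access 20: MISS. Cache: [87(c=1) 36(c=1) 20(c=1) 3(c=5)]
  9. access 87: HIT, count now 2. Cache: [36(c=1) 20(c=1) 87(c=2) 3(c=5)]
  10. access 20: HIT, count now 2. Cache: [36(c=1) 87(c=2) 20(c=2) 3(c=5)]
  11. access 87: HIT, count now 3. Cache: [36(c=1) 20(c=2) 87(c=3) 3(c=5)]
  12. access 87: HIT, count now 4. Cache: [36(c=1) 20(c=2) 87(c=4) 3(c=5)]
  13. access 14: MISS, evict 36(c=1). Cache: [14(c=1) 20(c=2) 87(c=4) 3(c=5)]
  14. access 87: HIT, count now 5. Cache: [14(c=1) 20(c=2) 3(c=5) 87(c=5)]
  15. access 14: HIT, count now 2. Cache: [20(c=2) 14(c=2) 3(c=5) 87(c=5)]
  16. access 77: MISS, evict 20(c=2). Cache: [77(c=1) 14(c=2) 3(c=5) 87(c=5)]
  17. access 77: HIT, count now 2. Cache: [14(c=2) 77(c=2) 3(c=5) 87(c=5)]
  18. access 77: HIT, count now 3. Cache: [14(c=2) 77(c=3) 3(c=5) 87(c=5)]
Total: 12 hits, 6 misses, 2 evictions

Answer: 14 77 3 87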